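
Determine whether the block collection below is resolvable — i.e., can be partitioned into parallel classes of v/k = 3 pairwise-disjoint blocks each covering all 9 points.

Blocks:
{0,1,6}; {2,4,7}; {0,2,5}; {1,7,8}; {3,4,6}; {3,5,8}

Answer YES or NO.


v = 9, block size k = 3, number of blocks = 6.
For resolvability, blocks must partition into parallel classes of size v/k = 3.
Total blocks must therefore be a multiple of 3: 6 = 3·2 + 0 ⇒ divisible ✓.
Greedy packing gives 2 candidate class(es). Each should be a full parallel class (size 3, covers all 9 points).
  Class 1 (3 blocks): {0,1,6}; {2,4,7}; {3,5,8}. Points covered: [0, 1, 2, 3, 4, 5, 6, 7, 8].
  Class 2 (3 blocks): {0,2,5}; {1,7,8}; {3,4,6}. Points covered: [0, 1, 2, 3, 4, 5, 6, 7, 8].
All classes full (size 3)? YES. All classes cover every point? YES.
Resolvable? YES.

YES


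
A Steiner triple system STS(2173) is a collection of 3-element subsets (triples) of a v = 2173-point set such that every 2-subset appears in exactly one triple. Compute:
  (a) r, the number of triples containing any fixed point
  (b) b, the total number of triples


An STS(v) is a 2-(v, 3, 1) BIBD: block size k = 3, λ = 1.
Replication: r(k − 1) = λ(v − 1) ⇒ r·2 = 2173 − 1 = 2172 ⇒ r = 1086.
Block count: b = v(v − 1)/6 = 2173·2172/6 = 4719756/6 = 786626.

r = 1086, b = 786626.


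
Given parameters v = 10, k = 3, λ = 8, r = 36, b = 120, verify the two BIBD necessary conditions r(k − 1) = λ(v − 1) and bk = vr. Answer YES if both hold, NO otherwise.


Condition (i): r(k − 1) = 36·2 = 72; λ(v − 1) = 8·9 = 72. Match? YES.
Condition (ii): bk = 120·3 = 360; vr = 10·36 = 360. Match? YES.
Both conditions hold? YES.

YES


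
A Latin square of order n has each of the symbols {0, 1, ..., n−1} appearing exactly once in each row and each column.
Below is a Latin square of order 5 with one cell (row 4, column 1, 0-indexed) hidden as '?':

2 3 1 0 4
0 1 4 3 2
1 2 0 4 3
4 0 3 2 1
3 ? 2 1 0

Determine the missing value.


Row 4 contains symbols [0, 1, 2, 3] — missing [4].
Column 1 contains symbols [0, 1, 2, 3] — missing [4].
The missing symbol must appear in both missing sets; intersection = [4].
Therefore the hidden value is 4.

Missing value = 4.


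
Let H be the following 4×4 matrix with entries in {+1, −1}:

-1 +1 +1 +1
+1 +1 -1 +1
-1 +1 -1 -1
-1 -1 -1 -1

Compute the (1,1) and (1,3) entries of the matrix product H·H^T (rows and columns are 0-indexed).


Row 1 of H: [1, 1, -1, 1].
Row 3 of H: [-1, -1, -1, -1].
(H·H^T)[1][1] = Σ_j H[1][j]·H[1][j] = (1)² + (1)² + (-1)² + (1)² = 1 + 1 + 1 + 1 = 4.
(H·H^T)[1][3] = Σ_j H[1][j]·H[3][j] = (1)·(-1) + (1)·(-1) + (-1)·(-1) + (1)·(-1) = -1 + -1 + 1 + -1 = -2.
Rows 1 and 3 are not orthogonal (dot product = -2 ≠ 0), so H is not a Hadamard matrix.

(1,1) entry = 4; (1,3) entry = -2.


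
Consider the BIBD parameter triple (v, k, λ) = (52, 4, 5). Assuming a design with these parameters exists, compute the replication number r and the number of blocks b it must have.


Any 2-(v, k, λ) BIBD satisfies two necessary conditions:
  (i)  Each point sits in r blocks, and counting incidences through any fixed point gives r(k − 1) = λ(v − 1), so r = λ(v − 1)/(k − 1).
  (ii) Total incidences bk = vr, so b = vr/k.
Step 1: r = λ(v − 1)/(k − 1) = 5·(52 − 1)/(4 − 1) = 5·51/3 = 255/3 = 85.
Step 2: b = vr/k = 52·85/4 = 4420/4 = 1105.
Check integrality: r = 85 ∈ Z ✓, b = 1105 ∈ Z ✓.
(These identities are necessary conditions: they determine r and b for any design with these parameters, but do not by themselves prove that one exists.)

r = 85, b = 1105.


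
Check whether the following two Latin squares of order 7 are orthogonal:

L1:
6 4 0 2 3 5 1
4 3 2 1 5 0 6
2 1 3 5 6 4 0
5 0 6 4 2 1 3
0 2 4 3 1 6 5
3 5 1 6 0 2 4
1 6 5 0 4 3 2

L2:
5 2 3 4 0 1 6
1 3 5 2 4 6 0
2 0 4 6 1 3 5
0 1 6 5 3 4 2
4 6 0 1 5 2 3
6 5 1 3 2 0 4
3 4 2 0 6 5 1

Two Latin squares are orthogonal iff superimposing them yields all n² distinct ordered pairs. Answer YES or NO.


Form the n² = 49 superimposed pairs (L1[i][j], L2[i][j]), row by row (rows and columns indexed from 0):
row 0: (6,5) (4,2) (0,3) (2,4) (3,0) (5,1) (1,6)
row 1: (4,1) (3,3) (2,5) (1,2) (5,4) (0,6) (6,0)
row 2: (2,2) (1,0) (3,4) (5,6) (6,1) (4,3) (0,5)
row 3: (5,0) (0,1) (6,6) (4,5) (2,3) (1,4) (3,2)
row 4: (0,4) (2,6) (4,0) (3,1) (1,5) (6,2) (5,3)
row 5: (3,6) (5,5) (1,1) (6,3) (0,2) (2,0) (4,4)
row 6: (1,3) (6,4) (5,2) (0,0) (4,6) (3,5) (2,1)
Orthogonality requires all 49 pairs distinct.
Check by first coordinate: for each symbol s of L1, list the L2 entries in the n cells where L1 = s; they must all differ.
  L1 = 0: L2 entries (in reading order) 3, 6, 5, 1, 4, 2, 0 — all 7 distinct ✓
  L1 = 1: L2 entries (in reading order) 6, 2, 0, 4, 5, 1, 3 — all 7 distinct ✓
  L1 = 2: L2 entries (in reading order) 4, 5, 2, 3, 6, 0, 1 — all 7 distinct ✓
  L1 = 3: L2 entries (in reading order) 0, 3, 4, 2, 1, 6, 5 — all 7 distinct ✓
  L1 = 4: L2 entries (in reading order) 2, 1, 3, 5, 0, 4, 6 — all 7 distinct ✓
  L1 = 5: L2 entries (in reading order) 1, 4, 6, 0, 3, 5, 2 — all 7 distinct ✓
  L1 = 6: L2 entries (in reading order) 5, 0, 1, 6, 2, 3, 4 — all 7 distinct ✓
Every symbol of L1 meets every symbol of L2 exactly once, so all 49 pairs are distinct (49 of 49).
Conclusion: YES.

YES


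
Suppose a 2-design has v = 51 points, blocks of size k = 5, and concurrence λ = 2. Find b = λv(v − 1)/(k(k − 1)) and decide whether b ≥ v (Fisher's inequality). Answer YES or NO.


b = λv(v − 1)/(k(k − 1)) = 2·51·50/(5·4) = 5100/20 = 255.
Compare with v = 51: b ≥ v, so Fisher's inequality holds.

YES


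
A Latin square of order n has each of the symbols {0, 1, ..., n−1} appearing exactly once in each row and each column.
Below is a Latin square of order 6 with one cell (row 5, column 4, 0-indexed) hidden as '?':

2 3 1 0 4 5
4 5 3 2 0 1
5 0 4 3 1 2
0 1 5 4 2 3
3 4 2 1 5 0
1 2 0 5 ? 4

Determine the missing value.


Row 5 contains symbols [0, 1, 2, 4, 5] — missing [3].
Column 4 contains symbols [0, 1, 2, 4, 5] — missing [3].
The missing symbol must appear in both missing sets; intersection = [3].
Therefore the hidden value is 3.

Missing value = 3.


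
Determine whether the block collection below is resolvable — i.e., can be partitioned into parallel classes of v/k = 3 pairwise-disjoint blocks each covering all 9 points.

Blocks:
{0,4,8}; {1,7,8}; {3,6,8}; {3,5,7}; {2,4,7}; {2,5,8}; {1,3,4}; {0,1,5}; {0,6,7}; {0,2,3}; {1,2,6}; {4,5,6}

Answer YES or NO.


v = 9, block size k = 3, number of blocks = 12.
For resolvability, blocks must partition into parallel classes of size v/k = 3.
Total blocks must therefore be a multiple of 3: 12 = 3·4 + 0 ⇒ divisible ✓.
Greedy packing gives 4 candidate class(es). Each should be a full parallel class (size 3, covers all 9 points).
  Class 1 (3 blocks): {0,4,8}; {3,5,7}; {1,2,6}. Points covered: [0, 1, 2, 3, 4, 5, 6, 7, 8].
  Class 2 (3 blocks): {1,7,8}; {0,2,3}; {4,5,6}. Points covered: [0, 1, 2, 3, 4, 5, 6, 7, 8].
  Class 3 (3 blocks): {3,6,8}; {2,4,7}; {0,1,5}. Points covered: [0, 1, 2, 3, 4, 5, 6, 7, 8].
  Class 4 (3 blocks): {2,5,8}; {1,3,4}; {0,6,7}. Points covered: [0, 1, 2, 3, 4, 5, 6, 7, 8].
All classes full (size 3)? YES. All classes cover every point? YES.
Resolvable? YES.

YES


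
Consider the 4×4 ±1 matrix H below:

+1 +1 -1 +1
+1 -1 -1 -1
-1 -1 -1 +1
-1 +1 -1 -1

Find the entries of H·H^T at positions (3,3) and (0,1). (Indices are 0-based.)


Row 0 of H: [1, 1, -1, 1].
Row 1 of H: [1, -1, -1, -1].
Row 3 of H: [-1, 1, -1, -1].
(H·H^T)[3][3] = Σ_j H[3][j]·H[3][j] = (-1)² + (1)² + (-1)² + (-1)² = 1 + 1 + 1 + 1 = 4.
(H·H^T)[0][1] = Σ_j H[0][j]·H[1][j] = (1)·(1) + (1)·(-1) + (-1)·(-1) + (1)·(-1) = 1 + -1 + 1 + -1 = 0.
So rows 0 and 1 are orthogonal; the diagonal entry equals n = 4.

(3,3) entry = 4; (0,1) entry = 0.


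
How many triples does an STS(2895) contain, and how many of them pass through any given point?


An STS(v) is a 2-(v, 3, 1) BIBD: block size k = 3, λ = 1.
Replication: r(k − 1) = λ(v − 1) ⇒ r·2 = 2895 − 1 = 2894 ⇒ r = 1447.
Block count: bk = vr ⇒ b·3 = 2895·1447 = 4189065 ⇒ b = 1396355.

r = 1447, b = 1396355.


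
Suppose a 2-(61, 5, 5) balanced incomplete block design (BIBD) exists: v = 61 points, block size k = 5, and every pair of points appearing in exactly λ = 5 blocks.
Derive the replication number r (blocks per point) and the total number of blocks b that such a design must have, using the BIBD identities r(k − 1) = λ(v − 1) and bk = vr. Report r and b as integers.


Any 2-(v, k, λ) BIBD satisfies two necessary conditions:
  (i)  Each point sits in r blocks, and counting incidences through any fixed point gives r(k − 1) = λ(v − 1), so r = λ(v − 1)/(k − 1).
  (ii) Total incidences bk = vr, so b = vr/k.
Step 1: r = λ(v − 1)/(k − 1) = 5·(61 − 1)/(5 − 1) = 5·60/4 = 300/4 = 75.
Step 2: b = vr/k = 61·75/5 = 4575/5 = 915.
Check integrality: r = 75 ∈ Z ✓, b = 915 ∈ Z ✓.
(These identities are necessary conditions: they determine r and b for any design with these parameters, but do not by themselves prove that one exists.)

r = 75, b = 915.


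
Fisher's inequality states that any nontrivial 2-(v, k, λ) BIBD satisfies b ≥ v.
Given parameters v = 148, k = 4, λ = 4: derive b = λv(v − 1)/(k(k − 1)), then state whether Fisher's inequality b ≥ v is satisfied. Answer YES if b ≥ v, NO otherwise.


b = λv(v − 1)/(k(k − 1)) = 4·148·147/(4·3) = 87024/12 = 7252.
Compare with v = 148: b ≥ v, so Fisher's inequality holds.

YES


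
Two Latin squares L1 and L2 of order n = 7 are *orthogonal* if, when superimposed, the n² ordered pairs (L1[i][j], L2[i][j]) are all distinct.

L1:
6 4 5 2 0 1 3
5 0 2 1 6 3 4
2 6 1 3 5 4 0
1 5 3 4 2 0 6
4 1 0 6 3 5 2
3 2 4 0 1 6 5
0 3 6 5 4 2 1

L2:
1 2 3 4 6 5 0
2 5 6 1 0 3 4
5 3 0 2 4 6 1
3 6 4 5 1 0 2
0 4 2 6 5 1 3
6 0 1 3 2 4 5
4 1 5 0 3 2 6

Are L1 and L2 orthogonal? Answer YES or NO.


Form the n² = 49 superimposed pairs (L1[i][j], L2[i][j]), row by row (rows and columns indexed from 0):
row 0: (6,1) (4,2) (5,3) (2,4) (0,6) (1,5) (3,0)
row 1: (5,2) (0,5) (2,6) (1,1) (6,0) (3,3) (4,4)
row 2: (2,5) (6,3) (1,0) (3,2) (5,4) (4,6) (0,1)
row 3: (1,3) (5,6) (3,4) (4,5) (2,1) (0,0) (6,2)
row 4: (4,0) (1,4) (0,2) (6,6) (3,5) (5,1) (2,3)
row 5: (3,6) (2,0) (4,1) (0,3) (1,2) (6,4) (5,5)
row 6: (0,4) (3,1) (6,5) (5,0) (4,3) (2,2) (1,6)
Orthogonality requires all 49 pairs distinct.
Check by first coordinate: for each symbol s of L1, list the L2 entries in the n cells where L1 = s; they must all differ.
  L1 = 0: L2 entries (in reading order) 6, 5, 1, 0, 2, 3, 4 — all 7 distinct ✓
  L1 = 1: L2 entries (in reading order) 5, 1, 0, 3, 4, 2, 6 — all 7 distinct ✓
  L1 = 2: L2 entries (in reading order) 4, 6, 5, 1, 3, 0, 2 — all 7 distinct ✓
  L1 = 3: L2 entries (in reading order) 0, 3, 2, 4, 5, 6, 1 — all 7 distinct ✓
  L1 = 4: L2 entries (in reading order) 2, 4, 6, 5, 0, 1, 3 — all 7 distinct ✓
  L1 = 5: L2 entries (in reading order) 3, 2, 4, 6, 1, 5, 0 — all 7 distinct ✓
  L1 = 6: L2 entries (in reading order) 1, 0, 3, 2, 6, 4, 5 — all 7 distinct ✓
Every symbol of L1 meets every symbol of L2 exactly once, so all 49 pairs are distinct (49 of 49).
Conclusion: YES.

YES


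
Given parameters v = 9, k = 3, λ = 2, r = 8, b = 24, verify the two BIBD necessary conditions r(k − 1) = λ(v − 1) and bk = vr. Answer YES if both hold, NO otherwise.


Condition (i): r(k − 1) = 8·2 = 16; λ(v − 1) = 2·8 = 16. Match? YES.
Condition (ii): bk = 24·3 = 72; vr = 9·8 = 72. Match? YES.
Both conditions hold? YES.

YES


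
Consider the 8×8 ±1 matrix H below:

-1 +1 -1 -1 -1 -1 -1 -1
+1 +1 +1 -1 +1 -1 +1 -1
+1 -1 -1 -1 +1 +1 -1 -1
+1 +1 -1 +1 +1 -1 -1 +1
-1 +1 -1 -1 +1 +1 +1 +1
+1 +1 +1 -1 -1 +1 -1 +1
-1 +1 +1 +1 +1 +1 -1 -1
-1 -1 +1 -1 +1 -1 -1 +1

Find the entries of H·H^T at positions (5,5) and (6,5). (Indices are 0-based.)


Row 5 of H: [1, 1, 1, -1, -1, 1, -1, 1].
Row 6 of H: [-1, 1, 1, 1, 1, 1, -1, -1].
(H·H^T)[5][5] = Σ_j H[5][j]·H[5][j] = (1)² + (1)² + (1)² + (-1)² + (-1)² + (1)² + (-1)² + (1)² = 1 + 1 + 1 + 1 + 1 + 1 + 1 + 1 = 8.
(H·H^T)[6][5] = Σ_j H[6][j]·H[5][j] = (-1)·(1) + (1)·(1) + (1)·(1) + (1)·(-1) + (1)·(-1) + (1)·(1) + (-1)·(-1) + (-1)·(1) = -1 + 1 + 1 + -1 + -1 + 1 + 1 + -1 = 0.
So rows 6 and 5 are orthogonal; the diagonal entry equals n = 8.

(5,5) entry = 8; (6,5) entry = 0.


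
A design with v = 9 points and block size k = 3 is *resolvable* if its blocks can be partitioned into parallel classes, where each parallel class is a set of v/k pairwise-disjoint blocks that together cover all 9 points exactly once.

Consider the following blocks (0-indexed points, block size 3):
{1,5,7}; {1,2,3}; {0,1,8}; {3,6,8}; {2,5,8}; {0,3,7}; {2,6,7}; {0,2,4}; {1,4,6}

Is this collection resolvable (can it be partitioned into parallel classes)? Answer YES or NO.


v = 9, block size k = 3, number of blocks = 9.
For resolvability, blocks must partition into parallel classes of size v/k = 3.
Total blocks must therefore be a multiple of 3: 9 = 3·3 + 0 ⇒ divisible ✓.
Consider block {1,2,3}. It intersects every other block in the collection, so no parallel class of size 3 can contain it.
Since every block must belong to some parallel class in a resolution, the collection cannot be partitioned into parallel classes.
Resolvable? NO.

NO


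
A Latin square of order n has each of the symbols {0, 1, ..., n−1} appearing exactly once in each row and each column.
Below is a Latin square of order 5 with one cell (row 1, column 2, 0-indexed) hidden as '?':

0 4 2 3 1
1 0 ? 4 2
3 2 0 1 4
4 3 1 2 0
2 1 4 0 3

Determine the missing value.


Row 1 contains symbols [0, 1, 2, 4] — missing [3].
Column 2 contains symbols [0, 1, 2, 4] — missing [3].
The missing symbol must appear in both missing sets; intersection = [3].
Therefore the hidden value is 3.

Missing value = 3.


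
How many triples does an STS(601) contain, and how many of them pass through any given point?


An STS(v) is a 2-(v, 3, 1) BIBD: block size k = 3, λ = 1.
Replication: r(k − 1) = λ(v − 1) ⇒ r·2 = 601 − 1 = 600 ⇒ r = 300.
Block count: b = v(v − 1)/6 = 601·600/6 = 360600/6 = 60100.
(Check via bk = vr: 60100·3 = 180300 = 601·300 = 180300 ✓.)

r = 300, b = 60100.


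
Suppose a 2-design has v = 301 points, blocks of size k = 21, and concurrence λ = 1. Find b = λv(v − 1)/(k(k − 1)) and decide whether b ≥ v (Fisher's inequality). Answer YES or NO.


b = λv(v − 1)/(k(k − 1)) = 1·301·300/(21·20) = 90300/420 = 215.
Compare with v = 301: b < v, so Fisher's inequality fails.

NO


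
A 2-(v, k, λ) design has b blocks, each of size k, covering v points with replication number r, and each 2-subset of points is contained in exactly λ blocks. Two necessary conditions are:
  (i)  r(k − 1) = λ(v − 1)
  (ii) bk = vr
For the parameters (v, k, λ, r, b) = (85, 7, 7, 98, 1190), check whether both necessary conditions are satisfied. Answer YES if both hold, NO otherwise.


Condition (i): r(k − 1) = 98·6 = 588; λ(v − 1) = 7·84 = 588. Match? YES.
Condition (ii): bk = 1190·7 = 8330; vr = 85·98 = 8330. Match? YES.
Both conditions hold? YES.

YES


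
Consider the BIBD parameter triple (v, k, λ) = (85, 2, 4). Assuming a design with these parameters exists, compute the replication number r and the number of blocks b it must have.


Any 2-(v, k, λ) BIBD satisfies two necessary conditions:
  (i)  Each point sits in r blocks, and counting incidences through any fixed point gives r(k − 1) = λ(v − 1), so r = λ(v − 1)/(k − 1).
  (ii) Total incidences bk = vr, so b = vr/k.
Step 1: r = λ(v − 1)/(k − 1) = 4·(85 − 1)/(2 − 1) = 4·84/1 = 336/1 = 336.
Step 2: b = vr/k = 85·336/2 = 28560/2 = 14280.
Check integrality: r = 336 ∈ Z ✓, b = 14280 ∈ Z ✓.
(These identities are necessary conditions: they determine r and b for any design with these parameters, but do not by themselves prove that one exists.)

r = 336, b = 14280.


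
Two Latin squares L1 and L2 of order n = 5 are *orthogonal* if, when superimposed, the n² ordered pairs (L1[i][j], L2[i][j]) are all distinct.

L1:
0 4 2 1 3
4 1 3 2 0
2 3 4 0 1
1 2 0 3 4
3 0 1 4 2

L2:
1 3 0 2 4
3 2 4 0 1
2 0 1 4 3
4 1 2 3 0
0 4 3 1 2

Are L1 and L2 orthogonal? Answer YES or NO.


Form the n² = 25 superimposed pairs (L1[i][j], L2[i][j]), row by row (rows and columns indexed from 0):
row 0: (0,1) (4,3) (2,0) (1,2) (3,4)
row 1: (4,3) (1,2) (3,4) (2,0) (0,1)
row 2: (2,2) (3,0) (4,1) (0,4) (1,3)
row 3: (1,4) (2,1) (0,2) (3,3) (4,0)
row 4: (3,0) (0,4) (1,3) (4,1) (2,2)
Orthogonality requires all 25 pairs distinct.
But the pair (4,3) repeats: cell (0,1) has L1 = 4, L2 = 3, and cell (1,0) has L1 = 4, L2 = 3.
A repeated pair means some other pair never occurs (only 15 distinct pairs out of 25), so the squares are not orthogonal.
Conclusion: NO.

NO


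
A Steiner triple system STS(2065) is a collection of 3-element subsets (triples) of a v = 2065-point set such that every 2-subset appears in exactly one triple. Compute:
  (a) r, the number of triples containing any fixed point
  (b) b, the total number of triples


An STS(v) is a 2-(v, 3, 1) BIBD: block size k = 3, λ = 1.
Replication: r(k − 1) = λ(v − 1) ⇒ r·2 = 2065 − 1 = 2064 ⇒ r = 1032.
Block count: bk = vr ⇒ b·3 = 2065·1032 = 2131080 ⇒ b = 710360.

r = 1032, b = 710360.


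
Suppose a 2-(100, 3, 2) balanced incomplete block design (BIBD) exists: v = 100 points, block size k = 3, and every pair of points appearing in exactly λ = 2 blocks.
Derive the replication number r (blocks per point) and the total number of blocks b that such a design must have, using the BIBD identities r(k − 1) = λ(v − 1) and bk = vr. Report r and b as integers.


Any 2-(v, k, λ) BIBD satisfies two necessary conditions:
  (i)  Each point sits in r blocks, and counting incidences through any fixed point gives r(k − 1) = λ(v − 1), so r = λ(v − 1)/(k − 1).
  (ii) Total incidences bk = vr, so b = vr/k.
Step 1: r = λ(v − 1)/(k − 1) = 2·(100 − 1)/(3 − 1) = 2·99/2 = 198/2 = 99.
Step 2: b = vr/k = 100·99/3 = 9900/3 = 3300.
Check integrality: r = 99 ∈ Z ✓, b = 3300 ∈ Z ✓.
(These identities are necessary conditions: they determine r and b for any design with these parameters, but do not by themselves prove that one exists.)

r = 99, b = 3300.


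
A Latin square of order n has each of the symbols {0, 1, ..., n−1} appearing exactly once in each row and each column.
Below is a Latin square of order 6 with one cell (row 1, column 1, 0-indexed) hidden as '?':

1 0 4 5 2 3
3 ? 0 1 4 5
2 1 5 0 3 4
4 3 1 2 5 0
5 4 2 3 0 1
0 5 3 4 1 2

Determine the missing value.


Row 1 contains symbols [0, 1, 3, 4, 5] — missing [2].
Column 1 contains symbols [0, 1, 3, 4, 5] — missing [2].
The missing symbol must appear in both missing sets; intersection = [2].
Therefore the hidden value is 2.

Missing value = 2.


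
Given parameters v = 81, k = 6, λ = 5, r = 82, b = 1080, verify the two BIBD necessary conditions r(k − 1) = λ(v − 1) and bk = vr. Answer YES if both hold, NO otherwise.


Condition (i): r(k − 1) = 82·5 = 410; λ(v − 1) = 5·80 = 400. Match? NO.
Condition (ii): bk = 1080·6 = 6480; vr = 81·82 = 6642. Match? NO.
Both conditions hold? NO.

NO


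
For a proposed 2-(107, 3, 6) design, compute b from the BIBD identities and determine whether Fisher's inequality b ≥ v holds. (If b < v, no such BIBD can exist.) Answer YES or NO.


r = λ(v − 1)/(k − 1) = 6·106/2 = 318.
b = vr/k = 107·318/3 = 11342.
Fisher's inequality: b ≥ v ⇔ 11342 ≥ 107? YES.

YES


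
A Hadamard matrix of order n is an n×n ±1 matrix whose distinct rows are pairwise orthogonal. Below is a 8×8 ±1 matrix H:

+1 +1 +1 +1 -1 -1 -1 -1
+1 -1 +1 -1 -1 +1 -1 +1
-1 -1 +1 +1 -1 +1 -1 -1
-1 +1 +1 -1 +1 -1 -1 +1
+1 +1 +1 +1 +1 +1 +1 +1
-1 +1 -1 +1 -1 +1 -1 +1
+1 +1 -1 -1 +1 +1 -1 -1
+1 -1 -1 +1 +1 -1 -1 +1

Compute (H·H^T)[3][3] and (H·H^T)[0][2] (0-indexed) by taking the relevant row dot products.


Row 0 of H: [1, 1, 1, 1, -1, -1, -1, -1].
Row 2 of H: [-1, -1, 1, 1, -1, 1, -1, -1].
Row 3 of H: [-1, 1, 1, -1, 1, -1, -1, 1].
(H·H^T)[3][3] = Σ_j H[3][j]·H[3][j] = (-1)² + (1)² + (1)² + (-1)² + (1)² + (-1)² + (-1)² + (1)² = 1 + 1 + 1 + 1 + 1 + 1 + 1 + 1 = 8.
(H·H^T)[0][2] = Σ_j H[0][j]·H[2][j] = (1)·(-1) + (1)·(-1) + (1)·(1) + (1)·(1) + (-1)·(-1) + (-1)·(1) + (-1)·(-1) + (-1)·(-1) = -1 + -1 + 1 + 1 + 1 + -1 + 1 + 1 = 2.
Rows 0 and 2 are not orthogonal (dot product = 2 ≠ 0), so H is not a Hadamard matrix.

(3,3) entry = 8; (0,2) entry = 2.


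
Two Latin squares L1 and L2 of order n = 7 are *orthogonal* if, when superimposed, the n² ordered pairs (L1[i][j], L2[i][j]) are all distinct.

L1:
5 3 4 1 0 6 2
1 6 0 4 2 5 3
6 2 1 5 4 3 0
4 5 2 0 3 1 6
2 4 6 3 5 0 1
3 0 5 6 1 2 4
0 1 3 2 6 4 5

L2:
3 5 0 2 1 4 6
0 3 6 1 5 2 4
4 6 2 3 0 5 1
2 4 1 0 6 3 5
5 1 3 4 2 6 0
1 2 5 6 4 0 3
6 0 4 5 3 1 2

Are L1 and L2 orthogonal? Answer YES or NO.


Form the n² = 49 superimposed pairs (L1[i][j], L2[i][j]), row by row (rows and columns indexed from 0):
row 0: (5,3) (3,5) (4,0) (1,2) (0,1) (6,4) (2,6)
row 1: (1,0) (6,3) (0,6) (4,1) (2,5) (5,2) (3,4)
row 2: (6,4) (2,6) (1,2) (5,3) (4,0) (3,5) (0,1)
row 3: (4,2) (5,4) (2,1) (0,0) (3,6) (1,3) (6,5)
row 4: (2,5) (4,1) (6,3) (3,4) (5,2) (0,6) (1,0)
row 5: (3,1) (0,2) (5,5) (6,6) (1,4) (2,0) (4,3)
row 6: (0,6) (1,0) (3,4) (2,5) (6,3) (4,1) (5,2)
Orthogonality requires all 49 pairs distinct.
But the pair (6,4) repeats: cell (0,5) has L1 = 6, L2 = 4, and cell (2,0) has L1 = 6, L2 = 4.
A repeated pair means some other pair never occurs (only 28 distinct pairs out of 49), so the squares are not orthogonal.
Conclusion: NO.

NO


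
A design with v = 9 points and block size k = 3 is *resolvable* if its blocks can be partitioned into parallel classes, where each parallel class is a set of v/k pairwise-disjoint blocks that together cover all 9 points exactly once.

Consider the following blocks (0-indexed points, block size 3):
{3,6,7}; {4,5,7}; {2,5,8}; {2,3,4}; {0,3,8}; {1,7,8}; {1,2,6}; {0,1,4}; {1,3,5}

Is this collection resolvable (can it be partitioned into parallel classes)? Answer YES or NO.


v = 9, block size k = 3, number of blocks = 9.
For resolvability, blocks must partition into parallel classes of size v/k = 3.
Total blocks must therefore be a multiple of 3: 9 = 3·3 + 0 ⇒ divisible ✓.
Consider block {2,3,4}. The only other block(s) in the collection disjoint from it are {1,7,8} — just 1 block(s). Any parallel class containing {2,3,4} would need 2 other blocks each disjoint from it, so no parallel class of size 3 can contain {2,3,4}.
Since every block must belong to some parallel class in a resolution, the collection cannot be partitioned into parallel classes.
Resolvable? NO.

NO


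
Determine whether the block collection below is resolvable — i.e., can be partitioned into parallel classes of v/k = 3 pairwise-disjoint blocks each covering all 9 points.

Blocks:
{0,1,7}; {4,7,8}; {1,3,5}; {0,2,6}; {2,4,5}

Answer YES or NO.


v = 9, block size k = 3, number of blocks = 5.
For resolvability, blocks must partition into parallel classes of size v/k = 3.
Total blocks must therefore be a multiple of 3: 5 = 3·1 + 2 ⇒ not divisible ✗.
Resolvable? NO.

NO


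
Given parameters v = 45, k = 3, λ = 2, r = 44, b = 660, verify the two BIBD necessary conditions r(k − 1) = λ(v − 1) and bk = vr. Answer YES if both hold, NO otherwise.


Condition (i): r(k − 1) = 44·2 = 88; λ(v − 1) = 2·44 = 88. Match? YES.
Condition (ii): bk = 660·3 = 1980; vr = 45·44 = 1980. Match? YES.
Both conditions hold? YES.

YES


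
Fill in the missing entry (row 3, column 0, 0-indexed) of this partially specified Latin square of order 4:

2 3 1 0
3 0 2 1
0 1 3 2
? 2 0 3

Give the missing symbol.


Row 3 contains symbols [0, 2, 3] — missing [1].
Column 0 contains symbols [0, 2, 3] — missing [1].
The missing symbol must appear in both missing sets; intersection = [1].
Therefore the hidden value is 1.

Missing value = 1.


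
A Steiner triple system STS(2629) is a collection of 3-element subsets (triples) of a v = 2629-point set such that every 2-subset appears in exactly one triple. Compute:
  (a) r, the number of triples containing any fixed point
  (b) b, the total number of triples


An STS(v) is a 2-(v, 3, 1) BIBD: block size k = 3, λ = 1.
Replication: r(k − 1) = λ(v − 1) ⇒ r·2 = 2629 − 1 = 2628 ⇒ r = 1314.
Block count: bk = vr ⇒ b·3 = 2629·1314 = 3454506 ⇒ b = 1151502.

r = 1314, b = 1151502.


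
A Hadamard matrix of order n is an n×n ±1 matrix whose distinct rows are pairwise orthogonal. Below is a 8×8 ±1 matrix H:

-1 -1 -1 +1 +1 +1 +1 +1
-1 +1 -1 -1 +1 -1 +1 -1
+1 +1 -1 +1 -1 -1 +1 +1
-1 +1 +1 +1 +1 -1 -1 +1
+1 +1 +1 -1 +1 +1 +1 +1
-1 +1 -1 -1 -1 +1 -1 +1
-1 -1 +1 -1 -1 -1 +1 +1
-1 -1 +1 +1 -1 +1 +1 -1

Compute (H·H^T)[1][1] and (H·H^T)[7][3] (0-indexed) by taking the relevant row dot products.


Row 1 of H: [-1, 1, -1, -1, 1, -1, 1, -1].
Row 3 of H: [-1, 1, 1, 1, 1, -1, -1, 1].
Row 7 of H: [-1, -1, 1, 1, -1, 1, 1, -1].
(H·H^T)[1][1] = Σ_j H[1][j]·H[1][j] = (-1)² + (1)² + (-1)² + (-1)² + (1)² + (-1)² + (1)² + (-1)² = 1 + 1 + 1 + 1 + 1 + 1 + 1 + 1 = 8.
(H·H^T)[7][3] = Σ_j H[7][j]·H[3][j] = (-1)·(-1) + (-1)·(1) + (1)·(1) + (1)·(1) + (-1)·(1) + (1)·(-1) + (1)·(-1) + (-1)·(1) = 1 + -1 + 1 + 1 + -1 + -1 + -1 + -1 = -2.
Rows 7 and 3 are not orthogonal (dot product = -2 ≠ 0), so H is not a Hadamard matrix.

(1,1) entry = 8; (7,3) entry = -2.


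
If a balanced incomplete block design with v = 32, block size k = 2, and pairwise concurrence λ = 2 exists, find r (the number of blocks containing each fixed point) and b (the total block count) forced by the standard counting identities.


Any 2-(v, k, λ) BIBD satisfies two necessary conditions:
  (i)  Each point sits in r blocks, and counting incidences through any fixed point gives r(k − 1) = λ(v − 1), so r = λ(v − 1)/(k − 1).
  (ii) Total incidences bk = vr, so b = vr/k.
Step 1: r = λ(v − 1)/(k − 1) = 2·(32 − 1)/(2 − 1) = 2·31/1 = 62/1 = 62.
Step 2: b = vr/k = 32·62/2 = 1984/2 = 992.
Check integrality: r = 62 ∈ Z ✓, b = 992 ∈ Z ✓.
(These identities are necessary conditions: they determine r and b for any design with these parameters, but do not by themselves prove that one exists.)

r = 62, b = 992.


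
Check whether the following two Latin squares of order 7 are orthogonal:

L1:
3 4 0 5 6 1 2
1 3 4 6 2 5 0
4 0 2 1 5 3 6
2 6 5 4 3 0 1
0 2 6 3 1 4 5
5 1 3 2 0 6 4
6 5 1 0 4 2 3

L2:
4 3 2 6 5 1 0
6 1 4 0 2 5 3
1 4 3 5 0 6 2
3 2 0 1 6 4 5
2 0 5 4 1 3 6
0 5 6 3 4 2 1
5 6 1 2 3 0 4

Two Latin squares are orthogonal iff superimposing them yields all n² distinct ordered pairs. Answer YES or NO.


Form the n² = 49 superimposed pairs (L1[i][j], L2[i][j]), row by row (rows and columns indexed from 0):
row 0: (3,4) (4,3) (0,2) (5,6) (6,5) (1,1) (2,0)
row 1: (1,6) (3,1) (4,4) (6,0) (2,2) (5,5) (0,3)
row 2: (4,1) (0,4) (2,3) (1,5) (5,0) (3,6) (6,2)
row 3: (2,3) (6,2) (5,0) (4,1) (3,6) (0,4) (1,5)
row 4: (0,2) (2,0) (6,5) (3,4) (1,1) (4,3) (5,6)
row 5: (5,0) (1,5) (3,6) (2,3) (0,4) (6,2) (4,1)
row 6: (6,5) (5,6) (1,1) (0,2) (4,3) (2,0) (3,4)
Orthogonality requires all 49 pairs distinct.
But the pair (2,3) repeats: cell (2,2) has L1 = 2, L2 = 3, and cell (3,0) has L1 = 2, L2 = 3.
A repeated pair means some other pair never occurs (only 21 distinct pairs out of 49), so the squares are not orthogonal.
Conclusion: NO.

NO


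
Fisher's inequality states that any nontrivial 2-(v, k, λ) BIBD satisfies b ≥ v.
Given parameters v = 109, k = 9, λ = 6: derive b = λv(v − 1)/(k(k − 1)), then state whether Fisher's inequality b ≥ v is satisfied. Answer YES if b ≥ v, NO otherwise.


r = λ(v − 1)/(k − 1) = 6·108/8 = 81.
b = vr/k = 109·81/9 = 981.
Fisher's inequality: b ≥ v ⇔ 981 ≥ 109? YES.

YES


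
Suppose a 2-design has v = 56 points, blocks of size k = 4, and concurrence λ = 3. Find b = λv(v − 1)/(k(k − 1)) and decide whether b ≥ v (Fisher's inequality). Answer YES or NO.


r = λ(v − 1)/(k − 1) = 3·55/3 = 55.
b = vr/k = 56·55/4 = 770.
Fisher's inequality: b ≥ v ⇔ 770 ≥ 56? YES.

YES


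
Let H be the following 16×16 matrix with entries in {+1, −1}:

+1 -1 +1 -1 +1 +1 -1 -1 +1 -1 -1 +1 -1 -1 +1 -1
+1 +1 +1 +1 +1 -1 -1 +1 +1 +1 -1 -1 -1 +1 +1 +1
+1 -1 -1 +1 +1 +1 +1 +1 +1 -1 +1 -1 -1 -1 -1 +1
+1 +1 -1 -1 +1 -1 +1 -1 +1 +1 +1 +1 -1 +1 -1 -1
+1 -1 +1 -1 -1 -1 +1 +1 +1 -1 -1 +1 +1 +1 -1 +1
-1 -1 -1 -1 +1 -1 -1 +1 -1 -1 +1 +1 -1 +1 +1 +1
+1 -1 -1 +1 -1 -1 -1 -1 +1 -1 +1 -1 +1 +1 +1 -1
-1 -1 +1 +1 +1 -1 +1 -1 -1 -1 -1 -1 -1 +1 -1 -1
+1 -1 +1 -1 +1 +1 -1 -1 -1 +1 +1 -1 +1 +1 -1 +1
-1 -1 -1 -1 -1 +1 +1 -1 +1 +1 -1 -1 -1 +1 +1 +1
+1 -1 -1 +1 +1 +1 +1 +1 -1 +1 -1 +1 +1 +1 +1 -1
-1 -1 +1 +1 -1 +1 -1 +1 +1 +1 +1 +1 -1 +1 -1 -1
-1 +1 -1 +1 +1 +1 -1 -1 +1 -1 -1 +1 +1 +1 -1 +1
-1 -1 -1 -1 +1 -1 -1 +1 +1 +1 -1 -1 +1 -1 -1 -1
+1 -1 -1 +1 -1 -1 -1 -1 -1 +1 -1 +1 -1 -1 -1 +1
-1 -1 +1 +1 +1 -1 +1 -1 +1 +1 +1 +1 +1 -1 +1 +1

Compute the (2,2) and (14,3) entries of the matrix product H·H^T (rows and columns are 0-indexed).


Row 2 of H: [1, -1, -1, 1, 1, 1, 1, 1, 1, -1, 1, -1, -1, -1, -1, 1].
Row 3 of H: [1, 1, -1, -1, 1, -1, 1, -1, 1, 1, 1, 1, -1, 1, -1, -1].
Row 14 of H: [1, -1, -1, 1, -1, -1, -1, -1, -1, 1, -1, 1, -1, -1, -1, 1].
(H·H^T)[2][2] = Σ_j H[2][j]·H[2][j] = (1)² + (-1)² + (-1)² + (1)² + (1)² + (1)² + (1)² + (1)² + (1)² + (-1)² + (1)² + (-1)² + (-1)² + (-1)² + (-1)² + (1)² = 1 + 1 + 1 + 1 + 1 + 1 + 1 + 1 + 1 + 1 + 1 + 1 + 1 + 1 + 1 + 1 = 16.
(H·H^T)[14][3] = Σ_j H[14][j]·H[3][j] = (1)·(1) + (-1)·(1) + (-1)·(-1) + (1)·(-1) + (-1)·(1) + (-1)·(-1) + (-1)·(1) + (-1)·(-1) + (-1)·(1) + (1)·(1) + (-1)·(1) + (1)·(1) + (-1)·(-1) + (-1)·(1) + (-1)·(-1) + (1)·(-1) = 1 + -1 + 1 + -1 + -1 + 1 + -1 + 1 + -1 + 1 + -1 + 1 + 1 + -1 + 1 + -1 = 0.
So rows 14 and 3 are orthogonal; the diagonal entry equals n = 16.

(2,2) entry = 16; (14,3) entry = 0.


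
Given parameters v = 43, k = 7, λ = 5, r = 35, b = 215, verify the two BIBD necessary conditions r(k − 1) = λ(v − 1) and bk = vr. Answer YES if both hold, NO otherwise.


Condition (i): r(k − 1) = 35·6 = 210; λ(v − 1) = 5·42 = 210. Match? YES.
Condition (ii): bk = 215·7 = 1505; vr = 43·35 = 1505. Match? YES.
Both conditions hold? YES.

YES


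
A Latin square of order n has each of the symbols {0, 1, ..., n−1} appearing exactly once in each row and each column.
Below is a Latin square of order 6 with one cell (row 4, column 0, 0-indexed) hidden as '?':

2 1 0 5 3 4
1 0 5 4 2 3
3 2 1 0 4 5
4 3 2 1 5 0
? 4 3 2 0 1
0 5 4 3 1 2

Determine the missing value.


Row 4 contains symbols [0, 1, 2, 3, 4] — missing [5].
Column 0 contains symbols [0, 1, 2, 3, 4] — missing [5].
The missing symbol must appear in both missing sets; intersection = [5].
Therefore the hidden value is 5.

Missing value = 5.


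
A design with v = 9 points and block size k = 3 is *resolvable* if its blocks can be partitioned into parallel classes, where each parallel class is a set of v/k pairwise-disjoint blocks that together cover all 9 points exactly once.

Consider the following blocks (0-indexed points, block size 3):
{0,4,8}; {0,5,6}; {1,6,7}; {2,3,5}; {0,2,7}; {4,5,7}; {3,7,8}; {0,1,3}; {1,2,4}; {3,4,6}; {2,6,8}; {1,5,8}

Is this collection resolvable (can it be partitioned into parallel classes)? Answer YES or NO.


v = 9, block size k = 3, number of blocks = 12.
For resolvability, blocks must partition into parallel classes of size v/k = 3.
Total blocks must therefore be a multiple of 3: 12 = 3·4 + 0 ⇒ divisible ✓.
Greedy packing gives 4 candidate class(es). Each should be a full parallel class (size 3, covers all 9 points).
  Class 1 (3 blocks): {0,4,8}; {1,6,7}; {2,3,5}. Points covered: [0, 1, 2, 3, 4, 5, 6, 7, 8].
  Class 2 (3 blocks): {0,5,6}; {3,7,8}; {1,2,4}. Points covered: [0, 1, 2, 3, 4, 5, 6, 7, 8].
  Class 3 (3 blocks): {0,2,7}; {3,4,6}; {1,5,8}. Points covered: [0, 1, 2, 3, 4, 5, 6, 7, 8].
  Class 4 (3 blocks): {4,5,7}; {0,1,3}; {2,6,8}. Points covered: [0, 1, 2, 3, 4, 5, 6, 7, 8].
All classes full (size 3)? YES. All classes cover every point? YES.
Resolvable? YES.

YES


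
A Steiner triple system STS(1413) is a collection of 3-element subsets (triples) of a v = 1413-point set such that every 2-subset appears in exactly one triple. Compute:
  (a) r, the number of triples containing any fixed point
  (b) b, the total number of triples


An STS(v) is a 2-(v, 3, 1) BIBD: block size k = 3, λ = 1.
Replication: r(k − 1) = λ(v − 1) ⇒ r·2 = 1413 − 1 = 1412 ⇒ r = 706.
Block count: bk = vr ⇒ b·3 = 1413·706 = 997578 ⇒ b = 332526.

r = 706, b = 332526.


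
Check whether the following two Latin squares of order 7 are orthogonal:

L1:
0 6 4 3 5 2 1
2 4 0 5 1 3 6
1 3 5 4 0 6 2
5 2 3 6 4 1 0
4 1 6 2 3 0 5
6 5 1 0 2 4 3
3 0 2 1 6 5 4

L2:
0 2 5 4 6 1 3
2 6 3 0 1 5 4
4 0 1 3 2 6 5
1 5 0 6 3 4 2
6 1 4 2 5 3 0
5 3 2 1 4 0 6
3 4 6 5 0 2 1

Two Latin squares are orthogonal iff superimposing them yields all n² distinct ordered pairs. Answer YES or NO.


Form the n² = 49 superimposed pairs (L1[i][j], L2[i][j]), row by row (rows and columns indexed from 0):
row 0: (0,0) (6,2) (4,5) (3,4) (5,6) (2,1) (1,3)
row 1: (2,2) (4,6) (0,3) (5,0) (1,1) (3,5) (6,4)
row 2: (1,4) (3,0) (5,1) (4,3) (0,2) (6,6) (2,5)
row 3: (5,1) (2,5) (3,0) (6,6) (4,3) (1,4) (0,2)
row 4: (4,6) (1,1) (6,4) (2,2) (3,5) (0,3) (5,0)
row 5: (6,5) (5,3) (1,2) (0,1) (2,4) (4,0) (3,6)
row 6: (3,3) (0,4) (2,6) (1,5) (6,0) (5,2) (4,1)
Orthogonality requires all 49 pairs distinct.
But the pair (5,1) repeats: cell (2,2) has L1 = 5, L2 = 1, and cell (3,0) has L1 = 5, L2 = 1.
A repeated pair means some other pair never occurs (only 35 distinct pairs out of 49), so the squares are not orthogonal.
Conclusion: NO.

NO


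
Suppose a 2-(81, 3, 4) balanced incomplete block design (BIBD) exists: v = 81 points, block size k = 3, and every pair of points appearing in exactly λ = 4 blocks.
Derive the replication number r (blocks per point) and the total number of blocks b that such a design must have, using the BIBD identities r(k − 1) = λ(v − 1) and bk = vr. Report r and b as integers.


Any 2-(v, k, λ) BIBD satisfies two necessary conditions:
  (i)  Each point sits in r blocks, and counting incidences through any fixed point gives r(k − 1) = λ(v − 1), so r = λ(v − 1)/(k − 1).
  (ii) Total incidences bk = vr, so b = vr/k.
Step 1: r = λ(v − 1)/(k − 1) = 4·(81 − 1)/(3 − 1) = 4·80/2 = 320/2 = 160.
Step 2: b = vr/k = 81·160/3 = 12960/3 = 4320.
Check integrality: r = 160 ∈ Z ✓, b = 4320 ∈ Z ✓.
(These identities are necessary conditions: they determine r and b for any design with these parameters, but do not by themselves prove that one exists.)

r = 160, b = 4320.


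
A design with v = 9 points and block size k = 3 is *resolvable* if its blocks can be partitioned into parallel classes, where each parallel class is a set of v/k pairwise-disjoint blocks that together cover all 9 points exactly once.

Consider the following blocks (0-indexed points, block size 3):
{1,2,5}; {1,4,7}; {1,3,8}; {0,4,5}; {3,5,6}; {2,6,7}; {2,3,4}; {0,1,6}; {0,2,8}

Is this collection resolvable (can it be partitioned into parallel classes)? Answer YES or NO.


v = 9, block size k = 3, number of blocks = 9.
For resolvability, blocks must partition into parallel classes of size v/k = 3.
Total blocks must therefore be a multiple of 3: 9 = 3·3 + 0 ⇒ divisible ✓.
Consider block {1,2,5}. It intersects every other block in the collection, so no parallel class of size 3 can contain it.
Since every block must belong to some parallel class in a resolution, the collection cannot be partitioned into parallel classes.
Resolvable? NO.

NO


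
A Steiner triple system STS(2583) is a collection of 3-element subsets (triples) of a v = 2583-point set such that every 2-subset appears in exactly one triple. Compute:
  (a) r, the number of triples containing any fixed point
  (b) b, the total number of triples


An STS(v) is a 2-(v, 3, 1) BIBD: block size k = 3, λ = 1.
Replication: r(k − 1) = λ(v − 1) ⇒ r·2 = 2583 − 1 = 2582 ⇒ r = 1291.
Block count: b = v(v − 1)/6 = 2583·2582/6 = 6669306/6 = 1111551.

r = 1291, b = 1111551.


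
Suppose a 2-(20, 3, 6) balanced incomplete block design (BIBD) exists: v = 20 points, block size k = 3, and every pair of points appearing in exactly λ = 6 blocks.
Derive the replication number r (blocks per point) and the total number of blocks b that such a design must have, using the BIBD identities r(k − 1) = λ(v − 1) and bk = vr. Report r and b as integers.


Any 2-(v, k, λ) BIBD satisfies two necessary conditions:
  (i)  Each point sits in r blocks, and counting incidences through any fixed point gives r(k − 1) = λ(v − 1), so r = λ(v − 1)/(k − 1).
  (ii) Total incidences bk = vr, so b = vr/k.
Step 1: r = λ(v − 1)/(k − 1) = 6·(20 − 1)/(3 − 1) = 6·19/2 = 114/2 = 57.
Step 2: b = vr/k = 20·57/3 = 1140/3 = 380.
Check integrality: r = 57 ∈ Z ✓, b = 380 ∈ Z ✓.
(These identities are necessary conditions: they determine r and b for any design with these parameters, but do not by themselves prove that one exists.)

r = 57, b = 380.


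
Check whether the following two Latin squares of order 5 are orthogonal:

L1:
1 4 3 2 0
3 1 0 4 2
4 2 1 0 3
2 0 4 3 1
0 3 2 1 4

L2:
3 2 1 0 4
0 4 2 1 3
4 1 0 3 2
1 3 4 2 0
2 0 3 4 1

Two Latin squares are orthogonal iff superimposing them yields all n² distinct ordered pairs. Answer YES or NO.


Form the n² = 25 superimposed pairs (L1[i][j], L2[i][j]), row by row (rows and columns indexed from 0):
row 0: (1,3) (4,2) (3,1) (2,0) (0,4)
row 1: (3,0) (1,4) (0,2) (4,1) (2,3)
row 2: (4,4) (2,1) (1,0) (0,3) (3,2)
row 3: (2,1) (0,3) (4,4) (3,2) (1,0)
row 4: (0,2) (3,0) (2,3) (1,4) (4,1)
Orthogonality requires all 25 pairs distinct.
But the pair (2,1) repeats: cell (2,1) has L1 = 2, L2 = 1, and cell (3,0) has L1 = 2, L2 = 1.
A repeated pair means some other pair never occurs (only 15 distinct pairs out of 25), so the squares are not orthogonal.
Conclusion: NO.

NO


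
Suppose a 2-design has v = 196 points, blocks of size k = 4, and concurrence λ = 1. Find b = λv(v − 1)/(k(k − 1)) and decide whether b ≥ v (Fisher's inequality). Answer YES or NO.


r = λ(v − 1)/(k − 1) = 1·195/3 = 65.
b = vr/k = 196·65/4 = 3185.
Fisher's inequality: b ≥ v ⇔ 3185 ≥ 196? YES.

YES


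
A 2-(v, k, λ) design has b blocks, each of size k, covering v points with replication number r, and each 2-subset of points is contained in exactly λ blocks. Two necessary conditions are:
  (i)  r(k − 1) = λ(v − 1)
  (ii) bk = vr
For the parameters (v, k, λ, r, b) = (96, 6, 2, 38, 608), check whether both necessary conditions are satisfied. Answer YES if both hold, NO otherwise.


Condition (i): r(k − 1) = 38·5 = 190; λ(v − 1) = 2·95 = 190. Match? YES.
Condition (ii): bk = 608·6 = 3648; vr = 96·38 = 3648. Match? YES.
Both conditions hold? YES.

YES


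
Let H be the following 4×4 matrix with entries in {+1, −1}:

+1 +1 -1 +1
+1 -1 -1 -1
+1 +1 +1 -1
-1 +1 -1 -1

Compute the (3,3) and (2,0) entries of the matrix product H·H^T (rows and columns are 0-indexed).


Row 0 of H: [1, 1, -1, 1].
Row 2 of H: [1, 1, 1, -1].
Row 3 of H: [-1, 1, -1, -1].
(H·H^T)[3][3] = Σ_j H[3][j]·H[3][j] = (-1)² + (1)² + (-1)² + (-1)² = 1 + 1 + 1 + 1 = 4.
(H·H^T)[2][0] = Σ_j H[2][j]·H[0][j] = (1)·(1) + (1)·(1) + (1)·(-1) + (-1)·(1) = 1 + 1 + -1 + -1 = 0.
So rows 2 and 0 are orthogonal; the diagonal entry equals n = 4.

(3,3) entry = 4; (2,0) entry = 0.


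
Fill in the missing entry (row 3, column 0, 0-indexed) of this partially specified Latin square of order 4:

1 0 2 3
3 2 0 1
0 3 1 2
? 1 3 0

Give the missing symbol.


Row 3 contains symbols [0, 1, 3] — missing [2].
Column 0 contains symbols [0, 1, 3] — missing [2].
The missing symbol must appear in both missing sets; intersection = [2].
Therefore the hidden value is 2.

Missing value = 2.
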